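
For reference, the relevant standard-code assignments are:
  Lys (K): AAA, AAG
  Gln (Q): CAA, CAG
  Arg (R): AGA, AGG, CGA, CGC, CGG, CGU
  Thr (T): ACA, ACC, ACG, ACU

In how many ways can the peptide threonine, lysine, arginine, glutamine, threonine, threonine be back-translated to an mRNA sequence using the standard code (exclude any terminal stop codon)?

1536

Thr: 4 codons.
Lys: 2 codons.
Arg: 6 codons.
Gln: 2 codons.
Thr: 4 codons.
Thr: 4 codons.
4 × 2 × 6 × 2 × 4 × 4 = 1536.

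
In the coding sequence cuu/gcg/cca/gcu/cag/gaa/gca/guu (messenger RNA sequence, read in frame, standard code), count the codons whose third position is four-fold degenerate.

Codon 1 CUU (Leu): third position 4-fold.
Codon 2 GCG (Ala): third position 4-fold.
Codon 3 CCA (Pro): third position 4-fold.
Codon 4 GCU (Ala): third position 4-fold.
Codon 5 CAG (Gln): third position 2-fold.
Codon 6 GAA (Glu): third position 2-fold.
Codon 7 GCA (Ala): third position 4-fold.
Codon 8 GUU (Val): third position 4-fold.
Four-fold degenerate third positions: 6.

6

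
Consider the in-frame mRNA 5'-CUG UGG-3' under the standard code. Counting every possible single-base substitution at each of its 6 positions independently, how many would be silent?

Codon 1 (CUG, Leu): 4 synonymous substitutions.
Codon 2 (UGG, Trp): 0 synonymous substitutions.
Total: 4 + 0 = 4.

4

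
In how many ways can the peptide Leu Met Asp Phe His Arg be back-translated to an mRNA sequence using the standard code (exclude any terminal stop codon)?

Leu: 6 codons.
Met: 1 codon.
Asp: 2 codons.
Phe: 2 codons.
His: 2 codons.
Arg: 6 codons.
6 × 1 × 2 × 2 × 2 × 6 = 288.

288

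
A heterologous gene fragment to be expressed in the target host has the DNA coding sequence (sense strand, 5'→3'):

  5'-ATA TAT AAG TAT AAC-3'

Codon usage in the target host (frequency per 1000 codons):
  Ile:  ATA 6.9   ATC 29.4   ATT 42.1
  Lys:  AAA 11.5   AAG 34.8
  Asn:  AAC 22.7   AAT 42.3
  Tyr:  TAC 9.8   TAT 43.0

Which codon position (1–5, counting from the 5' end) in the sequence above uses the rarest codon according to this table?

1

Codon 1 ATA (Ile): 6.9 per 1000.
Codon 2 TAT (Tyr): 43.0 per 1000.
Codon 3 AAG (Lys): 34.8 per 1000.
Codon 4 TAT (Tyr): 43.0 per 1000.
Codon 5 AAC (Asn): 22.7 per 1000.
Lowest frequency is 6.9 at codon 1.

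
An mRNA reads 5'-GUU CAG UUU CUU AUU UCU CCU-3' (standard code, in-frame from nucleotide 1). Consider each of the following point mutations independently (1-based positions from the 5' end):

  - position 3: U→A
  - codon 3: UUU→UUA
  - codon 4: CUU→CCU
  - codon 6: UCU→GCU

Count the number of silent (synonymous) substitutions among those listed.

Codon 1: GUU (Val) → GUA (Val) — synonymous.
Codon 3: UUU (Phe) → UUA (Leu) — missense.
Codon 4: CUU (Leu) → CCU (Pro) — missense.
Codon 6: UCU (Ser) → GCU (Ala) — missense.
Synonymous: 1 of 4.

1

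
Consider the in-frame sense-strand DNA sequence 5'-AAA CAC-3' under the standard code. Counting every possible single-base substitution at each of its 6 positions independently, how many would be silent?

2

Codon 1 (AAA, Lys): 1 synonymous substitution.
Codon 2 (CAC, His): 1 synonymous substitution.
Total: 1 + 1 = 2.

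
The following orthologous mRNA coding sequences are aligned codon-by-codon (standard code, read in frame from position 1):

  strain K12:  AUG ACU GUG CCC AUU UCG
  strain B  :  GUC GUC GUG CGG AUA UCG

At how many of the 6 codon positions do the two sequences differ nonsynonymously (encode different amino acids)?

Codon 1: AUG Met / GUC Val — nonsynonymous.
Codon 2: ACU Thr / GUC Val — nonsynonymous.
Codon 3: GUG Val / GUG Val — identical.
Codon 4: CCC Pro / CGG Arg — nonsynonymous.
Codon 5: AUU Ile / AUA Ile — synonymous.
Codon 6: UCG Ser / UCG Ser — identical.
Nonsynonymous differences: 3.

3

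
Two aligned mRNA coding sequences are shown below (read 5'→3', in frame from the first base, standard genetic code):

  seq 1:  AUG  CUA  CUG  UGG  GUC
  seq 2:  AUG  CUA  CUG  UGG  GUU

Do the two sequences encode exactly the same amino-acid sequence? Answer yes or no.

Codon 1: AUG Met / AUG Met — identical.
Codon 2: CUA Leu / CUA Leu — identical.
Codon 3: CUG Leu / CUG Leu — identical.
Codon 4: UGG Trp / UGG Trp — identical.
Codon 5: GUC Val / GUU Val — synonymous.
Nonsynonymous differences: 0 → same protein.

yes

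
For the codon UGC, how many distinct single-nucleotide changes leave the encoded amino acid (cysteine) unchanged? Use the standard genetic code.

1

Position 1: none → 0 synonymous.
Position 2: none → 0 synonymous.
Position 3: UGU → 1 synonymous.
Total: 0 + 0 + 1 = 1.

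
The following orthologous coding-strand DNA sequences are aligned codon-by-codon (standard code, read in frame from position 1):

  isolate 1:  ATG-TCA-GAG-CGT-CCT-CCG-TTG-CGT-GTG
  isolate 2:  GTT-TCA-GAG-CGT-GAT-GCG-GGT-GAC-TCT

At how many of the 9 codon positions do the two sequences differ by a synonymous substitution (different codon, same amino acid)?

Codon 1: ATG Met / GTT Val — nonsynonymous.
Codon 2: TCA Ser / TCA Ser — identical.
Codon 3: GAG Glu / GAG Glu — identical.
Codon 4: CGT Arg / CGT Arg — identical.
Codon 5: CCT Pro / GAT Asp — nonsynonymous.
Codon 6: CCG Pro / GCG Ala — nonsynonymous.
Codon 7: TTG Leu / GGT Gly — nonsynonymous.
Codon 8: CGT Arg / GAC Asp — nonsynonymous.
Codon 9: GTG Val / TCT Ser — nonsynonymous.
Synonymous differences: 0.

0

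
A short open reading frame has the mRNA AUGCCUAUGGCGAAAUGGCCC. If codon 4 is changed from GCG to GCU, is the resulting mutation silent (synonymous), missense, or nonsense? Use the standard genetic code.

silent

Position 12 falls in codon 4: GCG → Ala.
After the substitution the codon is GCU → Ala.
Both encode Ala, so the change is synonymous.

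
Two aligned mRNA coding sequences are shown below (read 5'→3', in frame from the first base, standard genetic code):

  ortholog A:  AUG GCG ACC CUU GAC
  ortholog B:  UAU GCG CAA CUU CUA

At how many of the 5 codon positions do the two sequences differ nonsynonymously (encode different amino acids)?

3

Codon 1: AUG Met / UAU Tyr — nonsynonymous.
Codon 2: GCG Ala / GCG Ala — identical.
Codon 3: ACC Thr / CAA Gln — nonsynonymous.
Codon 4: CUU Leu / CUU Leu — identical.
Codon 5: GAC Asp / CUA Leu — nonsynonymous.
Nonsynonymous differences: 3.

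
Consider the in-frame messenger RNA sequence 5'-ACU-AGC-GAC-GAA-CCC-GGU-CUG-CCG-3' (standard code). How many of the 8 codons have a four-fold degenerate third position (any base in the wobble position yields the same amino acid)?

5

Codon 1 ACU (Thr): third position 4-fold.
Codon 2 AGC (Ser): third position 2-fold.
Codon 3 GAC (Asp): third position 2-fold.
Codon 4 GAA (Glu): third position 2-fold.
Codon 5 CCC (Pro): third position 4-fold.
Codon 6 GGU (Gly): third position 4-fold.
Codon 7 CUG (Leu): third position 4-fold.
Codon 8 CCG (Pro): third position 4-fold.
Four-fold degenerate third positions: 5.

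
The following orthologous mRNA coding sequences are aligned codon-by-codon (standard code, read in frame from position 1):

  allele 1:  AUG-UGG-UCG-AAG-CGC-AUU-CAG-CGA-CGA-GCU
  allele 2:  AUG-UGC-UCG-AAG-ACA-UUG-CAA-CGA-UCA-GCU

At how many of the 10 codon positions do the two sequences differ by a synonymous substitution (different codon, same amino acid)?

Codon 1: AUG Met / AUG Met — identical.
Codon 2: UGG Trp / UGC Cys — nonsynonymous.
Codon 3: UCG Ser / UCG Ser — identical.
Codon 4: AAG Lys / AAG Lys — identical.
Codon 5: CGC Arg / ACA Thr — nonsynonymous.
Codon 6: AUU Ile / UUG Leu — nonsynonymous.
Codon 7: CAG Gln / CAA Gln — synonymous.
Codon 8: CGA Arg / CGA Arg — identical.
Codon 9: CGA Arg / UCA Ser — nonsynonymous.
Codon 10: GCU Ala / GCU Ala — identical.
Synonymous differences: 1.

1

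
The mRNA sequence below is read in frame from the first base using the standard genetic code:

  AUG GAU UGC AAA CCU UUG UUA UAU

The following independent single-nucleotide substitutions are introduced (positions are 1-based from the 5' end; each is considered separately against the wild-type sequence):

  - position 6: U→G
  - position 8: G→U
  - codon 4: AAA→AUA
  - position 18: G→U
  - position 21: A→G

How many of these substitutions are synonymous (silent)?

Codon 2: GAU (Asp) → GAG (Glu) — missense.
Codon 3: UGC (Cys) → UUC (Phe) — missense.
Codon 4: AAA (Lys) → AUA (Ile) — missense.
Codon 6: UUG (Leu) → UUU (Phe) — missense.
Codon 7: UUA (Leu) → UUG (Leu) — synonymous.
Synonymous: 1 of 5.

1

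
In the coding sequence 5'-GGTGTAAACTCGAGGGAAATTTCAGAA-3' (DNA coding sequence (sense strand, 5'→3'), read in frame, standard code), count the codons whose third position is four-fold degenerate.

Codon 1 GGT (Gly): third position 4-fold.
Codon 2 GTA (Val): third position 4-fold.
Codon 3 AAC (Asn): third position 2-fold.
Codon 4 TCG (Ser): third position 4-fold.
Codon 5 AGG (Arg): third position 2-fold.
Codon 6 GAA (Glu): third position 2-fold.
Codon 7 ATT (Ile): third position 3-fold.
Codon 8 TCA (Ser): third position 4-fold.
Codon 9 GAA (Glu): third position 2-fold.
Four-fold degenerate third positions: 4.

4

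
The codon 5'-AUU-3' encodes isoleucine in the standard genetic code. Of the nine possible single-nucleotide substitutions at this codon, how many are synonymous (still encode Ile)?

2

Position 1: none → 0 synonymous.
Position 2: none → 0 synonymous.
Position 3: AUC, AUA → 2 synonymous.
Total: 0 + 0 + 2 = 2.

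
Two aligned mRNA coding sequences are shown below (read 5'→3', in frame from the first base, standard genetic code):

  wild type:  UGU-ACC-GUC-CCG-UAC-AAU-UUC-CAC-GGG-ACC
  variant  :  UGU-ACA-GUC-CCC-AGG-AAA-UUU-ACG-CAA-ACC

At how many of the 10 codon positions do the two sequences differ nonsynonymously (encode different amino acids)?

Codon 1: UGU Cys / UGU Cys — identical.
Codon 2: ACC Thr / ACA Thr — synonymous.
Codon 3: GUC Val / GUC Val — identical.
Codon 4: CCG Pro / CCC Pro — synonymous.
Codon 5: UAC Tyr / AGG Arg — nonsynonymous.
Codon 6: AAU Asn / AAA Lys — nonsynonymous.
Codon 7: UUC Phe / UUU Phe — synonymous.
Codon 8: CAC His / ACG Thr — nonsynonymous.
Codon 9: GGG Gly / CAA Gln — nonsynonymous.
Codon 10: ACC Thr / ACC Thr — identical.
Nonsynonymous differences: 4.

4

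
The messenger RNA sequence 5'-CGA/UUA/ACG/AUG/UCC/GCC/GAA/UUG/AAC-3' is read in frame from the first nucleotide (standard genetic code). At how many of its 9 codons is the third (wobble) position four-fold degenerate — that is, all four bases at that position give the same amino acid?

4

Codon 1 CGA (Arg): third position 4-fold.
Codon 2 UUA (Leu): third position 2-fold.
Codon 3 ACG (Thr): third position 4-fold.
Codon 4 AUG (Met): third position 1-fold.
Codon 5 UCC (Ser): third position 4-fold.
Codon 6 GCC (Ala): third position 4-fold.
Codon 7 GAA (Glu): third position 2-fold.
Codon 8 UUG (Leu): third position 2-fold.
Codon 9 AAC (Asn): third position 2-fold.
Four-fold degenerate third positions: 4.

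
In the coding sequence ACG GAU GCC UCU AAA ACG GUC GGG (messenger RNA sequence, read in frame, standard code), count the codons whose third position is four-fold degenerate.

6

Codon 1 ACG (Thr): third position 4-fold.
Codon 2 GAU (Asp): third position 2-fold.
Codon 3 GCC (Ala): third position 4-fold.
Codon 4 UCU (Ser): third position 4-fold.
Codon 5 AAA (Lys): third position 2-fold.
Codon 6 ACG (Thr): third position 4-fold.
Codon 7 GUC (Val): third position 4-fold.
Codon 8 GGG (Gly): third position 4-fold.
Four-fold degenerate third positions: 6.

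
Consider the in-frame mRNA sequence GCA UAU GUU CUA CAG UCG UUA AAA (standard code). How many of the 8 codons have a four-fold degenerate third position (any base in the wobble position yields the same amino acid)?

Codon 1 GCA (Ala): third position 4-fold.
Codon 2 UAU (Tyr): third position 2-fold.
Codon 3 GUU (Val): third position 4-fold.
Codon 4 CUA (Leu): third position 4-fold.
Codon 5 CAG (Gln): third position 2-fold.
Codon 6 UCG (Ser): third position 4-fold.
Codon 7 UUA (Leu): third position 2-fold.
Codon 8 AAA (Lys): third position 2-fold.
Four-fold degenerate third positions: 4.

4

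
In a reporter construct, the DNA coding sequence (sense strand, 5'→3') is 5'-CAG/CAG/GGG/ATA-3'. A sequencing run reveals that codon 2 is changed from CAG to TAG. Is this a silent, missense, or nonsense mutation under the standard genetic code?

Position 4 falls in codon 2: CAG → Gln.
After the substitution the codon is TAG → Stop.
The new codon is a stop codon, so this is a nonsense mutation.

nonsense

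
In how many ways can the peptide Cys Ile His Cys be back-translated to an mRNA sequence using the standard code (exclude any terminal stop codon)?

24

Cys: 2 codons.
Ile: 3 codons.
His: 2 codons.
Cys: 2 codons.
2 × 3 × 2 × 2 = 24.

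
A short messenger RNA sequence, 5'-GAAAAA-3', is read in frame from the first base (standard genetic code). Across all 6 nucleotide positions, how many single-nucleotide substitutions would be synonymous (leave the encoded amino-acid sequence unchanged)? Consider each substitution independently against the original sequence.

Codon 1 (GAA, Glu): 1 synonymous substitution.
Codon 2 (AAA, Lys): 1 synonymous substitution.
Total: 1 + 1 = 2.

2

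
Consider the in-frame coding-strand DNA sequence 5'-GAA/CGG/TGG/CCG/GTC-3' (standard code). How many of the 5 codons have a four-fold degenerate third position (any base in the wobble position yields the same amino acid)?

3

Codon 1 GAA (Glu): third position 2-fold.
Codon 2 CGG (Arg): third position 4-fold.
Codon 3 TGG (Trp): third position 1-fold.
Codon 4 CCG (Pro): third position 4-fold.
Codon 5 GTC (Val): third position 4-fold.
Four-fold degenerate third positions: 3.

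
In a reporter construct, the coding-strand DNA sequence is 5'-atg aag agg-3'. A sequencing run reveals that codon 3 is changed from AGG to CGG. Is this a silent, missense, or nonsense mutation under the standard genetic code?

Position 7 falls in codon 3: AGG → Arg.
After the substitution the codon is CGG → Arg.
Both encode Arg, so the change is synonymous.

silent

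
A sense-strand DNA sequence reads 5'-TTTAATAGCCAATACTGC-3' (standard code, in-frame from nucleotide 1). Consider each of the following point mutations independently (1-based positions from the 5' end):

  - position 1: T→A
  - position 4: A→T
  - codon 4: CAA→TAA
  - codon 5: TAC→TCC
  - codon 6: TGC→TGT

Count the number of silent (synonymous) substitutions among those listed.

1

Codon 1: TTT (Phe) → ATT (Ile) — missense.
Codon 2: AAT (Asn) → TAT (Tyr) — missense.
Codon 4: CAA (Gln) → TAA (Stop) — nonsense.
Codon 5: TAC (Tyr) → TCC (Ser) — missense.
Codon 6: TGC (Cys) → TGT (Cys) — synonymous.
Synonymous: 1 of 5.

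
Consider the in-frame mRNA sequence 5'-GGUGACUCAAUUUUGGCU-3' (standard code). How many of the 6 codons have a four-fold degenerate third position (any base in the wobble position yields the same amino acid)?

Codon 1 GGU (Gly): third position 4-fold.
Codon 2 GAC (Asp): third position 2-fold.
Codon 3 UCA (Ser): third position 4-fold.
Codon 4 AUU (Ile): third position 3-fold.
Codon 5 UUG (Leu): third position 2-fold.
Codon 6 GCU (Ala): third position 4-fold.
Four-fold degenerate third positions: 3.

3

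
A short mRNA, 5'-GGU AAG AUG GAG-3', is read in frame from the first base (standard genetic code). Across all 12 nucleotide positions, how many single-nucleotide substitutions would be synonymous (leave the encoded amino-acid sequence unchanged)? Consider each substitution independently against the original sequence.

5

Codon 1 (GGU, Gly): 3 synonymous substitutions.
Codon 2 (AAG, Lys): 1 synonymous substitution.
Codon 3 (AUG, Met): 0 synonymous substitutions.
Codon 4 (GAG, Glu): 1 synonymous substitution.
Total: 3 + 1 + 0 + 1 = 5.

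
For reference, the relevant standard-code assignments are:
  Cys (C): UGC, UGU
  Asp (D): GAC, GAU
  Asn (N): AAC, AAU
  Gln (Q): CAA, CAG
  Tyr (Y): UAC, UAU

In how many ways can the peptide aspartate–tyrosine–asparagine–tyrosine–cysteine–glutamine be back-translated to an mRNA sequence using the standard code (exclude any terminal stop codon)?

Asp: 2 codons.
Tyr: 2 codons.
Asn: 2 codons.
Tyr: 2 codons.
Cys: 2 codons.
Gln: 2 codons.
2 × 2 × 2 × 2 × 2 × 2 = 64.

64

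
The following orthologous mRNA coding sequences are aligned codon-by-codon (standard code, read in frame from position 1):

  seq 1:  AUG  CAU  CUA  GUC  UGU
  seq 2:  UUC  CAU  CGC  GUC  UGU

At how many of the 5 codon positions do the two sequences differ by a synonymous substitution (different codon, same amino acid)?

0

Codon 1: AUG Met / UUC Phe — nonsynonymous.
Codon 2: CAU His / CAU His — identical.
Codon 3: CUA Leu / CGC Arg — nonsynonymous.
Codon 4: GUC Val / GUC Val — identical.
Codon 5: UGU Cys / UGU Cys — identical.
Synonymous differences: 0.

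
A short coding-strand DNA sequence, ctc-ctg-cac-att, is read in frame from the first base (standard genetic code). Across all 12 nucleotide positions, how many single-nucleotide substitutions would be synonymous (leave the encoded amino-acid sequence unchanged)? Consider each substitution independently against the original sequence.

10

Codon 1 (CTC, Leu): 3 synonymous substitutions.
Codon 2 (CTG, Leu): 4 synonymous substitutions.
Codon 3 (CAC, His): 1 synonymous substitution.
Codon 4 (ATT, Ile): 2 synonymous substitutions.
Total: 3 + 4 + 1 + 2 = 10.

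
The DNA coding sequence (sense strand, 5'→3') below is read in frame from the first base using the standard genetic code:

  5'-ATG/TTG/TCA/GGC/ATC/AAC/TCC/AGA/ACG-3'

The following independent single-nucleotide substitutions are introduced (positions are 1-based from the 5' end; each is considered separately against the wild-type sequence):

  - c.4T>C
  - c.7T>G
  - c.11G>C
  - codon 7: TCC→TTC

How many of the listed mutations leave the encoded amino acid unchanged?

Codon 2: TTG (Leu) → CTG (Leu) — synonymous.
Codon 3: TCA (Ser) → GCA (Ala) — missense.
Codon 4: GGC (Gly) → GCC (Ala) — missense.
Codon 7: TCC (Ser) → TTC (Phe) — missense.
Synonymous: 1 of 4.

1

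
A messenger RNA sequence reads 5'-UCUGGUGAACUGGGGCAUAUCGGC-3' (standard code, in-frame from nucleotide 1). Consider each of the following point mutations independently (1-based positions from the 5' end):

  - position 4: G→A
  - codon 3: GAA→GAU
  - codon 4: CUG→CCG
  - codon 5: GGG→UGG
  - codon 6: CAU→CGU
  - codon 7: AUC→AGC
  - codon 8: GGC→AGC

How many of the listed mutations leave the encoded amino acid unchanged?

0

Codon 2: GGU (Gly) → AGU (Ser) — missense.
Codon 3: GAA (Glu) → GAU (Asp) — missense.
Codon 4: CUG (Leu) → CCG (Pro) — missense.
Codon 5: GGG (Gly) → UGG (Trp) — missense.
Codon 6: CAU (His) → CGU (Arg) — missense.
Codon 7: AUC (Ile) → AGC (Ser) — missense.
Codon 8: GGC (Gly) → AGC (Ser) — missense.
Synonymous: 0 of 7.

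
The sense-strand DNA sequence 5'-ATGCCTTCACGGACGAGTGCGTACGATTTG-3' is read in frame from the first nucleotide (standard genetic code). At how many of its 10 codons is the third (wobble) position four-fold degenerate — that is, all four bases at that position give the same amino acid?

5

Codon 1 ATG (Met): third position 1-fold.
Codon 2 CCT (Pro): third position 4-fold.
Codon 3 TCA (Ser): third position 4-fold.
Codon 4 CGG (Arg): third position 4-fold.
Codon 5 ACG (Thr): third position 4-fold.
Codon 6 AGT (Ser): third position 2-fold.
Codon 7 GCG (Ala): third position 4-fold.
Codon 8 TAC (Tyr): third position 2-fold.
Codon 9 GAT (Asp): third position 2-fold.
Codon 10 TTG (Leu): third position 2-fold.
Four-fold degenerate third positions: 5.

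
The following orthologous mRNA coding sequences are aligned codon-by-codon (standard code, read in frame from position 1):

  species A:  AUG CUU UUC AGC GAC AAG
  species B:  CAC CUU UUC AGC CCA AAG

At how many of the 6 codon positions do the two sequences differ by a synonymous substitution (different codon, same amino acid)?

0

Codon 1: AUG Met / CAC His — nonsynonymous.
Codon 2: CUU Leu / CUU Leu — identical.
Codon 3: UUC Phe / UUC Phe — identical.
Codon 4: AGC Ser / AGC Ser — identical.
Codon 5: GAC Asp / CCA Pro — nonsynonymous.
Codon 6: AAG Lys / AAG Lys — identical.
Synonymous differences: 0.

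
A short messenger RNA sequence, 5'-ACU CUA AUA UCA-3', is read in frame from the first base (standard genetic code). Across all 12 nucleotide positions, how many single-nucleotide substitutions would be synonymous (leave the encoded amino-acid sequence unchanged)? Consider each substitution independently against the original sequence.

12

Codon 1 (ACU, Thr): 3 synonymous substitutions.
Codon 2 (CUA, Leu): 4 synonymous substitutions.
Codon 3 (AUA, Ile): 2 synonymous substitutions.
Codon 4 (UCA, Ser): 3 synonymous substitutions.
Total: 3 + 4 + 2 + 3 = 12.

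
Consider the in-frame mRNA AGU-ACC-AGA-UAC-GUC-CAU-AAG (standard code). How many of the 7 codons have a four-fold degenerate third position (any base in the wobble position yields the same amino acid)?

2

Codon 1 AGU (Ser): third position 2-fold.
Codon 2 ACC (Thr): third position 4-fold.
Codon 3 AGA (Arg): third position 2-fold.
Codon 4 UAC (Tyr): third position 2-fold.
Codon 5 GUC (Val): third position 4-fold.
Codon 6 CAU (His): third position 2-fold.
Codon 7 AAG (Lys): third position 2-fold.
Four-fold degenerate third positions: 2.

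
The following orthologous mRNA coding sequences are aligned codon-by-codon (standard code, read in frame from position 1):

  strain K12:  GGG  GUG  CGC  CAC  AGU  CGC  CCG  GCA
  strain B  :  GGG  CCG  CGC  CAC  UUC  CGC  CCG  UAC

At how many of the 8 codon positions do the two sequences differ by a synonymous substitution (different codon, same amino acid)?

Codon 1: GGG Gly / GGG Gly — identical.
Codon 2: GUG Val / CCG Pro — nonsynonymous.
Codon 3: CGC Arg / CGC Arg — identical.
Codon 4: CAC His / CAC His — identical.
Codon 5: AGU Ser / UUC Phe — nonsynonymous.
Codon 6: CGC Arg / CGC Arg — identical.
Codon 7: CCG Pro / CCG Pro — identical.
Codon 8: GCA Ala / UAC Tyr — nonsynonymous.
Synonymous differences: 0.

0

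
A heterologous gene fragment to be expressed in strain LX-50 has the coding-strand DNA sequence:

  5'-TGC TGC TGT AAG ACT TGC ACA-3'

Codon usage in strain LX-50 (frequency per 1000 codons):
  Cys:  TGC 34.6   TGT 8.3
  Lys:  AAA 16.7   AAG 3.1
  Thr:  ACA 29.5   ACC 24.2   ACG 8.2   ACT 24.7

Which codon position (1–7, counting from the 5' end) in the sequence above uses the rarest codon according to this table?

Codon 1 TGC (Cys): 34.6 per 1000.
Codon 2 TGC (Cys): 34.6 per 1000.
Codon 3 TGT (Cys): 8.3 per 1000.
Codon 4 AAG (Lys): 3.1 per 1000.
Codon 5 ACT (Thr): 24.7 per 1000.
Codon 6 TGC (Cys): 34.6 per 1000.
Codon 7 ACA (Thr): 29.5 per 1000.
Lowest frequency is 3.1 at codon 4.

4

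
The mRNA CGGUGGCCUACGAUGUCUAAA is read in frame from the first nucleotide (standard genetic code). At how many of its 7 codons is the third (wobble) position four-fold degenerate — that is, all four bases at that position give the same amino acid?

4

Codon 1 CGG (Arg): third position 4-fold.
Codon 2 UGG (Trp): third position 1-fold.
Codon 3 CCU (Pro): third position 4-fold.
Codon 4 ACG (Thr): third position 4-fold.
Codon 5 AUG (Met): third position 1-fold.
Codon 6 UCU (Ser): third position 4-fold.
Codon 7 AAA (Lys): third position 2-fold.
Four-fold degenerate third positions: 4.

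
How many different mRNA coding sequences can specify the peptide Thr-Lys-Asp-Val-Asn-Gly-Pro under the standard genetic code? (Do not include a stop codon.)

Thr: 4 codons.
Lys: 2 codons.
Asp: 2 codons.
Val: 4 codons.
Asn: 2 codons.
Gly: 4 codons.
Pro: 4 codons.
4 × 2 × 2 × 4 × 2 × 4 × 4 = 2048.

2048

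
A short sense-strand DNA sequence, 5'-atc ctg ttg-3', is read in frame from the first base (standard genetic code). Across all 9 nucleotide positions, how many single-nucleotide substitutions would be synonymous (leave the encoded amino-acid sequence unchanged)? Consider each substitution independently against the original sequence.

Codon 1 (ATC, Ile): 2 synonymous substitutions.
Codon 2 (CTG, Leu): 4 synonymous substitutions.
Codon 3 (TTG, Leu): 2 synonymous substitutions.
Total: 2 + 4 + 2 = 8.

8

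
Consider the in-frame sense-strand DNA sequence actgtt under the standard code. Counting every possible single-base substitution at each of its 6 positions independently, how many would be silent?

6

Codon 1 (ACT, Thr): 3 synonymous substitutions.
Codon 2 (GTT, Val): 3 synonymous substitutions.
Total: 3 + 3 = 6.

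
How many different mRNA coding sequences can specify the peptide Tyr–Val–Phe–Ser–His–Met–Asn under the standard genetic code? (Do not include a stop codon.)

Tyr: 2 codons.
Val: 4 codons.
Phe: 2 codons.
Ser: 6 codons.
His: 2 codons.
Met: 1 codon.
Asn: 2 codons.
2 × 4 × 2 × 6 × 2 × 1 × 2 = 384.

384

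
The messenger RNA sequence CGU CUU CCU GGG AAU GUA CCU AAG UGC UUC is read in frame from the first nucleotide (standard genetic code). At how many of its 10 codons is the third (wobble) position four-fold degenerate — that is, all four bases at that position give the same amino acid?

Codon 1 CGU (Arg): third position 4-fold.
Codon 2 CUU (Leu): third position 4-fold.
Codon 3 CCU (Pro): third position 4-fold.
Codon 4 GGG (Gly): third position 4-fold.
Codon 5 AAU (Asn): third position 2-fold.
Codon 6 GUA (Val): third position 4-fold.
Codon 7 CCU (Pro): third position 4-fold.
Codon 8 AAG (Lys): third position 2-fold.
Codon 9 UGC (Cys): third position 2-fold.
Codon 10 UUC (Phe): third position 2-fold.
Four-fold degenerate third positions: 6.

6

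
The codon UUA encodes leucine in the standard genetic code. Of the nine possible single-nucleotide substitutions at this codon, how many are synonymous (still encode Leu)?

2

Position 1: CUA → 1 synonymous.
Position 2: none → 0 synonymous.
Position 3: UUG → 1 synonymous.
Total: 1 + 0 + 1 = 2.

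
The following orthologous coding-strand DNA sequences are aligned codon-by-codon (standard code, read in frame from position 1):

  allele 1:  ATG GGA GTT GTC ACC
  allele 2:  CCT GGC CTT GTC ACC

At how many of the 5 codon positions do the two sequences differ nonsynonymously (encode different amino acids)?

Codon 1: ATG Met / CCT Pro — nonsynonymous.
Codon 2: GGA Gly / GGC Gly — synonymous.
Codon 3: GTT Val / CTT Leu — nonsynonymous.
Codon 4: GTC Val / GTC Val — identical.
Codon 5: ACC Thr / ACC Thr — identical.
Nonsynonymous differences: 2.

2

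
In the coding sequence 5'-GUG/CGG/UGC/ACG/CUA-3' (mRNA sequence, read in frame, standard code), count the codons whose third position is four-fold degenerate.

Codon 1 GUG (Val): third position 4-fold.
Codon 2 CGG (Arg): third position 4-fold.
Codon 3 UGC (Cys): third position 2-fold.
Codon 4 ACG (Thr): third position 4-fold.
Codon 5 CUA (Leu): third position 4-fold.
Four-fold degenerate third positions: 4.

4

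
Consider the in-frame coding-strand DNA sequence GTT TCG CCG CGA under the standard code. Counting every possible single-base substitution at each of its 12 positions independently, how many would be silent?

Codon 1 (GTT, Val): 3 synonymous substitutions.
Codon 2 (TCG, Ser): 3 synonymous substitutions.
Codon 3 (CCG, Pro): 3 synonymous substitutions.
Codon 4 (CGA, Arg): 4 synonymous substitutions.
Total: 3 + 3 + 3 + 4 = 13.

13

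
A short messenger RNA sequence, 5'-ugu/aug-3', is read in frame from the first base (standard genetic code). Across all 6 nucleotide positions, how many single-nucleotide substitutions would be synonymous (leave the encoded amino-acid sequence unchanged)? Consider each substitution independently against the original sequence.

1

Codon 1 (UGU, Cys): 1 synonymous substitution.
Codon 2 (AUG, Met): 0 synonymous substitutions.
Total: 1 + 0 = 1.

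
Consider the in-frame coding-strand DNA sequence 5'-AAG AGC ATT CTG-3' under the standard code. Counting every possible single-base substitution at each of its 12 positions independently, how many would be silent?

Codon 1 (AAG, Lys): 1 synonymous substitution.
Codon 2 (AGC, Ser): 1 synonymous substitution.
Codon 3 (ATT, Ile): 2 synonymous substitutions.
Codon 4 (CTG, Leu): 4 synonymous substitutions.
Total: 1 + 1 + 2 + 4 = 8.

8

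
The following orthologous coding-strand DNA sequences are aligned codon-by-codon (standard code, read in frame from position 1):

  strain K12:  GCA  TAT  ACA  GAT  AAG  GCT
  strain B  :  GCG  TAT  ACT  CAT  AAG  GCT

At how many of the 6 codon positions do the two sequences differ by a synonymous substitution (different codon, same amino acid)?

Codon 1: GCA Ala / GCG Ala — synonymous.
Codon 2: TAT Tyr / TAT Tyr — identical.
Codon 3: ACA Thr / ACT Thr — synonymous.
Codon 4: GAT Asp / CAT His — nonsynonymous.
Codon 5: AAG Lys / AAG Lys — identical.
Codon 6: GCT Ala / GCT Ala — identical.
Synonymous differences: 2.

2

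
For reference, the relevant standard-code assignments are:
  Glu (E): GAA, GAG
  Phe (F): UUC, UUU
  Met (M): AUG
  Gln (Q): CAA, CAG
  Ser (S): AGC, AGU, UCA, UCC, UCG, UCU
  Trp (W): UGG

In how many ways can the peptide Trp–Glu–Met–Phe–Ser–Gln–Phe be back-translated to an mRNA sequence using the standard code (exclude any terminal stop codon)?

Trp: 1 codon.
Glu: 2 codons.
Met: 1 codon.
Phe: 2 codons.
Ser: 6 codons.
Gln: 2 codons.
Phe: 2 codons.
1 × 2 × 1 × 2 × 6 × 2 × 2 = 96.

96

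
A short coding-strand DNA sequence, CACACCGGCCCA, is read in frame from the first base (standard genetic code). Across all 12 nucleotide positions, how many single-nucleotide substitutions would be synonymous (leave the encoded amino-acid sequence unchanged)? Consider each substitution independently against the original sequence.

10

Codon 1 (CAC, His): 1 synonymous substitution.
Codon 2 (ACC, Thr): 3 synonymous substitutions.
Codon 3 (GGC, Gly): 3 synonymous substitutions.
Codon 4 (CCA, Pro): 3 synonymous substitutions.
Total: 1 + 3 + 3 + 3 = 10.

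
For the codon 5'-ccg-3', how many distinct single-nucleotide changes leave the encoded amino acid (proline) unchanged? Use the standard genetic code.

Position 1: none → 0 synonymous.
Position 2: none → 0 synonymous.
Position 3: CCU, CCC, CCA → 3 synonymous.
Total: 0 + 0 + 3 = 3.

3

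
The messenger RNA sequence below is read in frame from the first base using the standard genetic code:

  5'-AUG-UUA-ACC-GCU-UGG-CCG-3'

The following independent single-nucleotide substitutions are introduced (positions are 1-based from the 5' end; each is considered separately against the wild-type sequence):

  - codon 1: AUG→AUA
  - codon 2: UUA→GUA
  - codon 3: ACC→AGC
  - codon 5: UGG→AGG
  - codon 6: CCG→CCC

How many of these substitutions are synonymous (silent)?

1

Codon 1: AUG (Met) → AUA (Ile) — missense.
Codon 2: UUA (Leu) → GUA (Val) — missense.
Codon 3: ACC (Thr) → AGC (Ser) — missense.
Codon 5: UGG (Trp) → AGG (Arg) — missense.
Codon 6: CCG (Pro) → CCC (Pro) — synonymous.
Synonymous: 1 of 5.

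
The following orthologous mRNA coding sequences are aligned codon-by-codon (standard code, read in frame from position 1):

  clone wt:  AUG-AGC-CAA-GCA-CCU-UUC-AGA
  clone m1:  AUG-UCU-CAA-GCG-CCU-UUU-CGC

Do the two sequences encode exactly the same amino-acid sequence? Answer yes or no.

Codon 1: AUG Met / AUG Met — identical.
Codon 2: AGC Ser / UCU Ser — synonymous.
Codon 3: CAA Gln / CAA Gln — identical.
Codon 4: GCA Ala / GCG Ala — synonymous.
Codon 5: CCU Pro / CCU Pro — identical.
Codon 6: UUC Phe / UUU Phe — synonymous.
Codon 7: AGA Arg / CGC Arg — synonymous.
Nonsynonymous differences: 0 → same protein.

yes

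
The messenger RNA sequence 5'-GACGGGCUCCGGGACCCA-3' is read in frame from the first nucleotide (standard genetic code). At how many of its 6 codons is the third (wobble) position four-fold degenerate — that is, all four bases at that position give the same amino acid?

Codon 1 GAC (Asp): third position 2-fold.
Codon 2 GGG (Gly): third position 4-fold.
Codon 3 CUC (Leu): third position 4-fold.
Codon 4 CGG (Arg): third position 4-fold.
Codon 5 GAC (Asp): third position 2-fold.
Codon 6 CCA (Pro): third position 4-fold.
Four-fold degenerate third positions: 4.

4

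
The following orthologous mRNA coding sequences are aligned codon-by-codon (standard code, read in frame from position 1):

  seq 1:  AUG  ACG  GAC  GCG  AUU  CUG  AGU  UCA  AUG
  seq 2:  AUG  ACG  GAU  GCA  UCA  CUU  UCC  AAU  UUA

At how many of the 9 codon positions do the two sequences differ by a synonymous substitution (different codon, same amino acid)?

4

Codon 1: AUG Met / AUG Met — identical.
Codon 2: ACG Thr / ACG Thr — identical.
Codon 3: GAC Asp / GAU Asp — synonymous.
Codon 4: GCG Ala / GCA Ala — synonymous.
Codon 5: AUU Ile / UCA Ser — nonsynonymous.
Codon 6: CUG Leu / CUU Leu — synonymous.
Codon 7: AGU Ser / UCC Ser — synonymous.
Codon 8: UCA Ser / AAU Asn — nonsynonymous.
Codon 9: AUG Met / UUA Leu — nonsynonymous.
Synonymous differences: 4.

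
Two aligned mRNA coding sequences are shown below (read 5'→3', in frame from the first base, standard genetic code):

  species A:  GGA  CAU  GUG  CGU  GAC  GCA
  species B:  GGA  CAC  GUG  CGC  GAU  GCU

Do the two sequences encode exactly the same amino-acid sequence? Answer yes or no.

Codon 1: GGA Gly / GGA Gly — identical.
Codon 2: CAU His / CAC His — synonymous.
Codon 3: GUG Val / GUG Val — identical.
Codon 4: CGU Arg / CGC Arg — synonymous.
Codon 5: GAC Asp / GAU Asp — synonymous.
Codon 6: GCA Ala / GCU Ala — synonymous.
Nonsynonymous differences: 0 → same protein.

yes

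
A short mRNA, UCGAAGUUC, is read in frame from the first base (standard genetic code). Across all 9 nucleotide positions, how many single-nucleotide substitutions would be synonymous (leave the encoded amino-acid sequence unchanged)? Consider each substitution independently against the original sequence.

5

Codon 1 (UCG, Ser): 3 synonymous substitutions.
Codon 2 (AAG, Lys): 1 synonymous substitution.
Codon 3 (UUC, Phe): 1 synonymous substitution.
Total: 3 + 1 + 1 = 5.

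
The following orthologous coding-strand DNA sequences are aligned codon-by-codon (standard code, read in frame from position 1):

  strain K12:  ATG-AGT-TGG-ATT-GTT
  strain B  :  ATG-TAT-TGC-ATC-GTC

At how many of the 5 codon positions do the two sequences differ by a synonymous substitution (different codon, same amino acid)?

2

Codon 1: ATG Met / ATG Met — identical.
Codon 2: AGT Ser / TAT Tyr — nonsynonymous.
Codon 3: TGG Trp / TGC Cys — nonsynonymous.
Codon 4: ATT Ile / ATC Ile — synonymous.
Codon 5: GTT Val / GTC Val — synonymous.
Synonymous differences: 2.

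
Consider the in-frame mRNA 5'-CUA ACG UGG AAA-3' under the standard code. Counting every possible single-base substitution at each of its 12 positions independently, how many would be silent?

8

Codon 1 (CUA, Leu): 4 synonymous substitutions.
Codon 2 (ACG, Thr): 3 synonymous substitutions.
Codon 3 (UGG, Trp): 0 synonymous substitutions.
Codon 4 (AAA, Lys): 1 synonymous substitution.
Total: 4 + 3 + 0 + 1 = 8.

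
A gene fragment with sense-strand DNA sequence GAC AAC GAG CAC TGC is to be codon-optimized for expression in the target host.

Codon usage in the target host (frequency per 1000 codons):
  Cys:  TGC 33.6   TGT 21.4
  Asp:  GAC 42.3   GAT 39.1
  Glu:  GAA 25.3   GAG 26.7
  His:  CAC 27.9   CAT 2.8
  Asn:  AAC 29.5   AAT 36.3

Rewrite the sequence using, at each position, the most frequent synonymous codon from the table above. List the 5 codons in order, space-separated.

Codon 1 (Asp): best is GAC at 42.3.
Codon 2 (Asn): best is AAT at 36.3.
Codon 3 (Glu): best is GAG at 26.7.
Codon 4 (His): best is CAC at 27.9.
Codon 5 (Cys): best is TGC at 33.6.

GAC AAT GAG CAC TGC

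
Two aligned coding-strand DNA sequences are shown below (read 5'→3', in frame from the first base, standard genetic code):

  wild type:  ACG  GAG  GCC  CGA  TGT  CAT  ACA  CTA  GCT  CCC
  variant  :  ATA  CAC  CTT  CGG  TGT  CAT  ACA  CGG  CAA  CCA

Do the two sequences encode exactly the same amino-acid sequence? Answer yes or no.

no

Codon 1: ACG Thr / ATA Ile — nonsynonymous.
Codon 2: GAG Glu / CAC His — nonsynonymous.
Codon 3: GCC Ala / CTT Leu — nonsynonymous.
Codon 4: CGA Arg / CGG Arg — synonymous.
Codon 5: TGT Cys / TGT Cys — identical.
Codon 6: CAT His / CAT His — identical.
Codon 7: ACA Thr / ACA Thr — identical.
Codon 8: CTA Leu / CGG Arg — nonsynonymous.
Codon 9: GCT Ala / CAA Gln — nonsynonymous.
Codon 10: CCC Pro / CCA Pro — synonymous.
Nonsynonymous differences: 5 → different protein.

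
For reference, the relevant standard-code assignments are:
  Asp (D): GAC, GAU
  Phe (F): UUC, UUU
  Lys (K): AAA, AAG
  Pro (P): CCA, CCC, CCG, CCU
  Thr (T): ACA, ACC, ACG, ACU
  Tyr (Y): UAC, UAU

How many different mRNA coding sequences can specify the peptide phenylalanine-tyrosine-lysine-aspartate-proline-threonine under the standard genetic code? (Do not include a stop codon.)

256

Phe: 2 codons.
Tyr: 2 codons.
Lys: 2 codons.
Asp: 2 codons.
Pro: 4 codons.
Thr: 4 codons.
2 × 2 × 2 × 2 × 4 × 4 = 256.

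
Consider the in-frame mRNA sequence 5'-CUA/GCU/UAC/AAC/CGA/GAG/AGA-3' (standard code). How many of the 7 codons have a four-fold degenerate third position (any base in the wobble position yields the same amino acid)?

Codon 1 CUA (Leu): third position 4-fold.
Codon 2 GCU (Ala): third position 4-fold.
Codon 3 UAC (Tyr): third position 2-fold.
Codon 4 AAC (Asn): third position 2-fold.
Codon 5 CGA (Arg): third position 4-fold.
Codon 6 GAG (Glu): third position 2-fold.
Codon 7 AGA (Arg): third position 2-fold.
Four-fold degenerate third positions: 3.

3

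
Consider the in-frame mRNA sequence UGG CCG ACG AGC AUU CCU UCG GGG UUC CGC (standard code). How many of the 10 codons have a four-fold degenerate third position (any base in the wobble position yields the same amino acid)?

Codon 1 UGG (Trp): third position 1-fold.
Codon 2 CCG (Pro): third position 4-fold.
Codon 3 ACG (Thr): third position 4-fold.
Codon 4 AGC (Ser): third position 2-fold.
Codon 5 AUU (Ile): third position 3-fold.
Codon 6 CCU (Pro): third position 4-fold.
Codon 7 UCG (Ser): third position 4-fold.
Codon 8 GGG (Gly): third position 4-fold.
Codon 9 UUC (Phe): third position 2-fold.
Codon 10 CGC (Arg): third position 4-fold.
Four-fold degenerate third positions: 6.

6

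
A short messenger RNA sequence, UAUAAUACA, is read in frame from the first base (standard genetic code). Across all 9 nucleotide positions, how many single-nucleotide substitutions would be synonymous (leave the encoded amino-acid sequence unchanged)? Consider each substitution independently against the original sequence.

Codon 1 (UAU, Tyr): 1 synonymous substitution.
Codon 2 (AAU, Asn): 1 synonymous substitution.
Codon 3 (ACA, Thr): 3 synonymous substitutions.
Total: 1 + 1 + 3 = 5.

5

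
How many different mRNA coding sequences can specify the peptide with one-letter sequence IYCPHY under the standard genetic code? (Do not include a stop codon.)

192

Ile: 3 codons.
Tyr: 2 codons.
Cys: 2 codons.
Pro: 4 codons.
His: 2 codons.
Tyr: 2 codons.
3 × 2 × 2 × 4 × 2 × 2 = 192.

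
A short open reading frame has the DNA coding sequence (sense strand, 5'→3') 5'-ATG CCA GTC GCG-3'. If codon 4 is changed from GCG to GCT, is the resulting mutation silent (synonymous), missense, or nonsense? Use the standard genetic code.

Position 12 falls in codon 4: GCG → Ala.
After the substitution the codon is GCT → Ala.
Both encode Ala, so the change is synonymous.

silent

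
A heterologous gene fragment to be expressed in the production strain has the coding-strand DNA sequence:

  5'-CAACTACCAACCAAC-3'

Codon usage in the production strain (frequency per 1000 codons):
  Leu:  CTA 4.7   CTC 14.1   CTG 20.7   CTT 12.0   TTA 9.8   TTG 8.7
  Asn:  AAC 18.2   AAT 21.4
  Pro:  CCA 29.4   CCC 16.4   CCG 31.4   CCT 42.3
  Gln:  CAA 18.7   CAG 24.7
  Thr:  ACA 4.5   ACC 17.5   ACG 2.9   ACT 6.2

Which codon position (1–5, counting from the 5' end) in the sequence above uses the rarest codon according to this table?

2

Codon 1 CAA (Gln): 18.7 per 1000.
Codon 2 CTA (Leu): 4.7 per 1000.
Codon 3 CCA (Pro): 29.4 per 1000.
Codon 4 ACC (Thr): 17.5 per 1000.
Codon 5 AAC (Asn): 18.2 per 1000.
Lowest frequency is 4.7 at codon 2.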